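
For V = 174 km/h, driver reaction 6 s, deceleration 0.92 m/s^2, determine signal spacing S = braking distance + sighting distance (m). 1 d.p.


V = 174 / 3.6 = 48.3333 m/s
Braking distance = 48.3333^2 / (2*0.92) = 1269.6256 m
Sighting distance = 48.3333 * 6 = 290.0 m
S = 1269.6256 + 290.0 = 1559.6 m

1559.6


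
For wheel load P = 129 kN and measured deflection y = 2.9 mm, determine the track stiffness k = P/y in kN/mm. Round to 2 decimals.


Track stiffness k = P / y
k = 129 / 2.9
k = 44.48 kN/mm

44.48


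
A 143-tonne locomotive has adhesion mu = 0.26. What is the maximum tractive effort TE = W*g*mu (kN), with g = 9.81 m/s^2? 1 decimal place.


TE_max = W * g * mu
TE_max = 143 * 9.81 * 0.26
TE_max = 1402.83 * 0.26
TE_max = 364.7 kN

364.7


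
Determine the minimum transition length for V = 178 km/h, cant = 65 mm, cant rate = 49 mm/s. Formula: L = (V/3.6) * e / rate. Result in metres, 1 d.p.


Convert speed: V = 178 / 3.6 = 49.4444 m/s
L = 49.4444 * 65 / 49
L = 3213.8889 / 49
L = 65.6 m

65.6


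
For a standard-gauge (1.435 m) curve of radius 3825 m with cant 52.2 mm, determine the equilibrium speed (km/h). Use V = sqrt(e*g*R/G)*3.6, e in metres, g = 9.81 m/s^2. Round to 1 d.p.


Convert cant: e = 52.2 mm = 0.0522 m
V_ms = sqrt(0.0522 * 9.81 * 3825 / 1.435)
V_ms = sqrt(1364.957247) = 36.9453 m/s
V = 36.9453 * 3.6 = 133.0 km/h

133.0


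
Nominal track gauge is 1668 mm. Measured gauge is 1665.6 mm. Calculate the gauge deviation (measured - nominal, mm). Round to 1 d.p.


Deviation = measured - nominal
Deviation = 1665.6 - 1668
Deviation = -2.4 mm

-2.4


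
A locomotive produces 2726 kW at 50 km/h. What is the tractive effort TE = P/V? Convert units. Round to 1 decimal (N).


Convert: P = 2726 kW = 2726000 W
V = 50 / 3.6 = 13.8889 m/s
TE = 2726000 / 13.8889
TE = 196272.0 N

196272.0


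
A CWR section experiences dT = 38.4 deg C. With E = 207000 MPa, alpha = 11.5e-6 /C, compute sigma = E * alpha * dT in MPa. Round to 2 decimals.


sigma = E * alpha * dT
sigma = 207000 * 11.5e-6 * 38.4
sigma = 2.3805 * 38.4
sigma = 91.41 MPa

91.41


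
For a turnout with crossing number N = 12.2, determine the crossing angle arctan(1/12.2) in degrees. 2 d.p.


1/N = 1/12.2 = 0.081967
angle = arctan(0.081967) = 0.081784 rad
angle = 0.081784 * 180/pi = 4.69 degrees

4.69


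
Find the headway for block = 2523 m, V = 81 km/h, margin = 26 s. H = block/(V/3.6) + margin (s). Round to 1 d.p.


V = 81 / 3.6 = 22.5 m/s
Block traversal time = 2523 / 22.5 = 112.1333 s
Headway = 112.1333 + 26
Headway = 138.1 s

138.1


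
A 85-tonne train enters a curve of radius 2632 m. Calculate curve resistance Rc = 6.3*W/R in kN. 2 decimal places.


Rc = 6.3 * W / R
Rc = 6.3 * 85 / 2632
Rc = 535.5 / 2632
Rc = 0.20 kN

0.20


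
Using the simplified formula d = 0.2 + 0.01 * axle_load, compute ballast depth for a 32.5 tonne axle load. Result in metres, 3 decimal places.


d = 0.2 + 0.01 * 32.5
d = 0.2 + 0.325
d = 0.525 m

0.525


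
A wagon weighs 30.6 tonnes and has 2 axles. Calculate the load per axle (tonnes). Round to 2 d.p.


Load per axle = total weight / number of axles
Load = 30.6 / 2
Load = 15.30 tonnes

15.30


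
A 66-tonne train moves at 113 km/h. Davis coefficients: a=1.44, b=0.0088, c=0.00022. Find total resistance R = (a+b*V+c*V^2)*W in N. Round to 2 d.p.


b*V = 0.0088 * 113 = 0.9944
c*V^2 = 0.00022 * 12769 = 2.80918
R_per_t = 1.44 + 0.9944 + 2.80918 = 5.24358 N/t
R_total = 5.24358 * 66 = 346.08 N

346.08


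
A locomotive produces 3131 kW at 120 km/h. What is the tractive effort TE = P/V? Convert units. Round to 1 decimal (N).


Convert: P = 3131 kW = 3131000 W
V = 120 / 3.6 = 33.3333 m/s
TE = 3131000 / 33.3333
TE = 93930.0 N

93930.0


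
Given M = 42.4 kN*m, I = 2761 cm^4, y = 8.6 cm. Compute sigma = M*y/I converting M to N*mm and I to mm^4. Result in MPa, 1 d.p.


Convert units:
M = 42.4 kN*m = 42400000 N*mm
y = 8.6 cm = 86 mm
I = 2761 cm^4 = 27610000 mm^4
sigma = 42400000 * 86 / 27610000
sigma = 132.1 MPa

132.1


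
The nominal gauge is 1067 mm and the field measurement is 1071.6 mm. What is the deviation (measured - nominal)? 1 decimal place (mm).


Deviation = measured - nominal
Deviation = 1071.6 - 1067
Deviation = 4.6 mm

4.6


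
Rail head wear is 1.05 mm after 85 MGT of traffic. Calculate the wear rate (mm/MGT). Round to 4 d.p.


Wear rate = total wear / cumulative tonnage
Rate = 1.05 / 85
Rate = 0.0124 mm/MGT

0.0124


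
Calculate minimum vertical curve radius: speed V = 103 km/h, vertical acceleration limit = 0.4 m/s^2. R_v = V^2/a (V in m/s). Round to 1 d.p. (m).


Convert speed: V = 103 / 3.6 = 28.6111 m/s
V^2 = 818.5957 m^2/s^2
R_v = 818.5957 / 0.4
R_v = 2046.5 m

2046.5


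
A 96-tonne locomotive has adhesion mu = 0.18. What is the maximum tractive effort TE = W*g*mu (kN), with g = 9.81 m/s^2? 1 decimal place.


TE_max = W * g * mu
TE_max = 96 * 9.81 * 0.18
TE_max = 941.76 * 0.18
TE_max = 169.5 kN

169.5


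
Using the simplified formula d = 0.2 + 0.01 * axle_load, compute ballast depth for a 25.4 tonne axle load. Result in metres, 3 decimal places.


d = 0.2 + 0.01 * 25.4
d = 0.2 + 0.254
d = 0.454 m

0.454


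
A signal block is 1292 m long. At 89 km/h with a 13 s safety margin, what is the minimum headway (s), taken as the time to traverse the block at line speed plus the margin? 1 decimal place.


V = 89 / 3.6 = 24.7222 m/s
Block traversal time = 1292 / 24.7222 = 52.2607 s
Headway = 52.2607 + 13
Headway = 65.3 s

65.3


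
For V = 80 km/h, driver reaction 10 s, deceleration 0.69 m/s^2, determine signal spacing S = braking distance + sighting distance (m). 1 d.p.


V = 80 / 3.6 = 22.2222 m/s
Braking distance = 22.2222^2 / (2*0.69) = 357.8458 m
Sighting distance = 22.2222 * 10 = 222.2222 m
S = 357.8458 + 222.2222 = 580.1 m

580.1


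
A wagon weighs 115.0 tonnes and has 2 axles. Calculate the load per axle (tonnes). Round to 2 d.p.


Load per axle = total weight / number of axles
Load = 115.0 / 2
Load = 57.50 tonnes

57.50


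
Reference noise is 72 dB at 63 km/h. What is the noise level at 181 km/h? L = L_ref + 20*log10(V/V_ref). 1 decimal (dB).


V/V_ref = 181 / 63 = 2.873016
log10(2.873016) = 0.458338
20 * 0.458338 = 9.1668
L = 72 + 9.1668 = 81.2 dB

81.2


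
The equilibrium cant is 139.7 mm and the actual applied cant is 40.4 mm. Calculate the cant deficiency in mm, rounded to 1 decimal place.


Cant deficiency = equilibrium cant - actual cant
CD = 139.7 - 40.4
CD = 99.3 mm

99.3


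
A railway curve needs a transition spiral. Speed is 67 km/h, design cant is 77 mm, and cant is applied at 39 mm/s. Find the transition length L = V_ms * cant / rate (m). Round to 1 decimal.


Convert speed: V = 67 / 3.6 = 18.6111 m/s
L = 18.6111 * 77 / 39
L = 1433.0556 / 39
L = 36.7 m

36.7


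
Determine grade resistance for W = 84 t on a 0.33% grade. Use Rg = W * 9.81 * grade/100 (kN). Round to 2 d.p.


Rg = W * 9.81 * grade / 100
Rg = 84 * 9.81 * 0.33 / 100
Rg = 824.04 * 0.0033
Rg = 2.72 kN

2.72


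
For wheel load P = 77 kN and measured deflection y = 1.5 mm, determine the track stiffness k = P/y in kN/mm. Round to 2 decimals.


Track stiffness k = P / y
k = 77 / 1.5
k = 51.33 kN/mm

51.33


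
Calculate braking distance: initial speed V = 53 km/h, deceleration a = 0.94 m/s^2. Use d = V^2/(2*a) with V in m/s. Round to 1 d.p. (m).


Convert speed: V = 53 / 3.6 = 14.7222 m/s
V^2 = 216.7438
d = 216.7438 / (2 * 0.94)
d = 216.7438 / 1.88
d = 115.3 m

115.3


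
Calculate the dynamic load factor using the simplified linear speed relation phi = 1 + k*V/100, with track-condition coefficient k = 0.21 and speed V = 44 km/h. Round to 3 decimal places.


phi = 1 + k * V / 100
phi = 1 + 0.21 * 44 / 100
phi = 1 + 0.0924
phi = 1.092

1.092


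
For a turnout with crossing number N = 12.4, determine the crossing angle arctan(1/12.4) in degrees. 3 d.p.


1/N = 1/12.4 = 0.080645
angle = arctan(0.080645) = 0.080471 rad
angle = 0.080471 * 180/pi = 4.611 degrees

4.611


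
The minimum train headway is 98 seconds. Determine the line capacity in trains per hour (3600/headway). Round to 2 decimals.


Capacity = 3600 / headway
Capacity = 3600 / 98
Capacity = 36.73 trains/hour

36.73


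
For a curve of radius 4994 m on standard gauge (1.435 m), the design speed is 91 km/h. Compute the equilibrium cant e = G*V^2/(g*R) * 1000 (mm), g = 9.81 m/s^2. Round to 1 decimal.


Convert speed: V = 91 / 3.6 = 25.2778 m/s
Apply formula: e = 1.435 * 25.2778^2 / (9.81 * 4994)
e = 1.435 * 638.966 / 48991.14
e = 0.018716 m = 18.7 mm

18.7


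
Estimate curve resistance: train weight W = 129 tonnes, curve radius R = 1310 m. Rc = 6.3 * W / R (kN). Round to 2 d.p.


Rc = 6.3 * W / R
Rc = 6.3 * 129 / 1310
Rc = 812.7 / 1310
Rc = 0.62 kN

0.62


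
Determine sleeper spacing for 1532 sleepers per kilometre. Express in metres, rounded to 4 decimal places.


Spacing = 1000 m / number of sleepers
Spacing = 1000 / 1532
Spacing = 0.6527 m

0.6527


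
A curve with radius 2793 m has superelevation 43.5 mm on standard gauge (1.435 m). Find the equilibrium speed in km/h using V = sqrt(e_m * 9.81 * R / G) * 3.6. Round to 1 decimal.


Convert cant: e = 43.5 mm = 0.0435 m
V_ms = sqrt(0.0435 * 9.81 * 2793 / 1.435)
V_ms = sqrt(830.572024) = 28.8196 m/s
V = 28.8196 * 3.6 = 103.8 km/h

103.8


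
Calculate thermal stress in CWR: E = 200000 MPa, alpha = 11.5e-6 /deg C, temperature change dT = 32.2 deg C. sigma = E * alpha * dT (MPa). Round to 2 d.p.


sigma = E * alpha * dT
sigma = 200000 * 11.5e-6 * 32.2
sigma = 2.3 * 32.2
sigma = 74.06 MPa

74.06


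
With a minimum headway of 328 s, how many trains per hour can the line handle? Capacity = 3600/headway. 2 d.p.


Capacity = 3600 / headway
Capacity = 3600 / 328
Capacity = 10.98 trains/hour

10.98


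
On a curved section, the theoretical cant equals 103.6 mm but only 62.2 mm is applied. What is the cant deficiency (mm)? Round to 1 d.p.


Cant deficiency = equilibrium cant - actual cant
CD = 103.6 - 62.2
CD = 41.4 mm

41.4


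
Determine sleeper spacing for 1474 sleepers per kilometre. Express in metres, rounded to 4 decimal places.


Spacing = 1000 m / number of sleepers
Spacing = 1000 / 1474
Spacing = 0.6784 m

0.6784


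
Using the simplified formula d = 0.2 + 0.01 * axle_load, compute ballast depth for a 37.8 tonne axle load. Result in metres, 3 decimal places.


d = 0.2 + 0.01 * 37.8
d = 0.2 + 0.378
d = 0.578 m

0.578


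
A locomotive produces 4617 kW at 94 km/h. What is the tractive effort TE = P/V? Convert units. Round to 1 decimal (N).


Convert: P = 4617 kW = 4617000 W
V = 94 / 3.6 = 26.1111 m/s
TE = 4617000 / 26.1111
TE = 176821.3 N

176821.3


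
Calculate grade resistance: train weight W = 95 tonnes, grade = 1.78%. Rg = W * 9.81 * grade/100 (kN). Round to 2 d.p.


Rg = W * 9.81 * grade / 100
Rg = 95 * 9.81 * 1.78 / 100
Rg = 931.95 * 0.0178
Rg = 16.59 kN

16.59


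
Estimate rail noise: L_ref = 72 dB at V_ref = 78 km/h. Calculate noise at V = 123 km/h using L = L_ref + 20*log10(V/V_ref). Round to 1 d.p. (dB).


V/V_ref = 123 / 78 = 1.576923
log10(1.576923) = 0.197811
20 * 0.197811 = 3.9562
L = 72 + 3.9562 = 76.0 dB

76.0


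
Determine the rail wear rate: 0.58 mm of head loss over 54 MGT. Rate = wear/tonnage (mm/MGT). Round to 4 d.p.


Wear rate = total wear / cumulative tonnage
Rate = 0.58 / 54
Rate = 0.0107 mm/MGT

0.0107


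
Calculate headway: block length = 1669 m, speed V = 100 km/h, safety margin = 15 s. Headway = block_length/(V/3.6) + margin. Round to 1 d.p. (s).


V = 100 / 3.6 = 27.7778 m/s
Block traversal time = 1669 / 27.7778 = 60.084 s
Headway = 60.084 + 15
Headway = 75.1 s

75.1


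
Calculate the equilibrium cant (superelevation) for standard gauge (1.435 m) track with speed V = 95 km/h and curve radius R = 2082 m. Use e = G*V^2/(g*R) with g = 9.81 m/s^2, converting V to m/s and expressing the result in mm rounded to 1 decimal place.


Convert speed: V = 95 / 3.6 = 26.3889 m/s
Apply formula: e = 1.435 * 26.3889^2 / (9.81 * 2082)
e = 1.435 * 696.3735 / 20424.42
e = 0.048927 m = 48.9 mm

48.9


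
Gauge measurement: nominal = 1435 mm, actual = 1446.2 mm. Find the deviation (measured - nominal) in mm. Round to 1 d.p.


Deviation = measured - nominal
Deviation = 1446.2 - 1435
Deviation = 11.2 mm

11.2


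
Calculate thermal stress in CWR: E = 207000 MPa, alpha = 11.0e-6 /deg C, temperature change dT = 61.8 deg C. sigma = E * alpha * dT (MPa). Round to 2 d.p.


sigma = E * alpha * dT
sigma = 207000 * 11.0e-6 * 61.8
sigma = 2.277 * 61.8
sigma = 140.72 MPa

140.72


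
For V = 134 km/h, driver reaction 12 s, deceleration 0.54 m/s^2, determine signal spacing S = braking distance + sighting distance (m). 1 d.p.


V = 134 / 3.6 = 37.2222 m/s
Braking distance = 37.2222^2 / (2*0.54) = 1282.8647 m
Sighting distance = 37.2222 * 12 = 446.6667 m
S = 1282.8647 + 446.6667 = 1729.5 m

1729.5


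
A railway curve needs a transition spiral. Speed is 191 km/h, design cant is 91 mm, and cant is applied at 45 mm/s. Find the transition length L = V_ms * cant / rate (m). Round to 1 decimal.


Convert speed: V = 191 / 3.6 = 53.0556 m/s
L = 53.0556 * 91 / 45
L = 4828.0556 / 45
L = 107.3 m

107.3


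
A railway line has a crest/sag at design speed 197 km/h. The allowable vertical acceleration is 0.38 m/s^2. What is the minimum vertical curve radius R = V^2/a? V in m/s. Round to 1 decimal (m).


Convert speed: V = 197 / 3.6 = 54.7222 m/s
V^2 = 2994.5216 m^2/s^2
R_v = 2994.5216 / 0.38
R_v = 7880.3 m

7880.3


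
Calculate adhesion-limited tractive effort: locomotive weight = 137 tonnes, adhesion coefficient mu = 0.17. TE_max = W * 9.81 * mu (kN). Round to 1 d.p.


TE_max = W * g * mu
TE_max = 137 * 9.81 * 0.17
TE_max = 1343.97 * 0.17
TE_max = 228.5 kN

228.5


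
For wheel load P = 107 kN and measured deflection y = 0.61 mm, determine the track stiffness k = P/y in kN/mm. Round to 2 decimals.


Track stiffness k = P / y
k = 107 / 0.61
k = 175.41 kN/mm

175.41


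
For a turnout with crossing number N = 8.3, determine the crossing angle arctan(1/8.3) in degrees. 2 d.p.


1/N = 1/8.3 = 0.120482
angle = arctan(0.120482) = 0.119904 rad
angle = 0.119904 * 180/pi = 6.87 degrees

6.87


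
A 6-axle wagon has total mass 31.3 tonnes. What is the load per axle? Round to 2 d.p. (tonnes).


Load per axle = total weight / number of axles
Load = 31.3 / 6
Load = 5.22 tonnes

5.22


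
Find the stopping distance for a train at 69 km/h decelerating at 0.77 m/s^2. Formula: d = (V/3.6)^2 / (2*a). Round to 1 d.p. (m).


Convert speed: V = 69 / 3.6 = 19.1667 m/s
V^2 = 367.3611
d = 367.3611 / (2 * 0.77)
d = 367.3611 / 1.54
d = 238.5 m

238.5


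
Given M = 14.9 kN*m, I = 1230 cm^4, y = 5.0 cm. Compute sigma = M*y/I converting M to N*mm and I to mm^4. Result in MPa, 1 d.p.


Convert units:
M = 14.9 kN*m = 14900000 N*mm
y = 5.0 cm = 50 mm
I = 1230 cm^4 = 12300000 mm^4
sigma = 14900000 * 50 / 12300000
sigma = 60.6 MPa

60.6


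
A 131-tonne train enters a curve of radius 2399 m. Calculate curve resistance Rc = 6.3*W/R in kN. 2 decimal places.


Rc = 6.3 * W / R
Rc = 6.3 * 131 / 2399
Rc = 825.3 / 2399
Rc = 0.34 kN

0.34


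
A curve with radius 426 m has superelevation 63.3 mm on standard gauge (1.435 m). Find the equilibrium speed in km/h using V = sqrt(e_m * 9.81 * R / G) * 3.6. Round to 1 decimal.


Convert cant: e = 63.3 mm = 0.0633 m
V_ms = sqrt(0.0633 * 9.81 * 426 / 1.435)
V_ms = sqrt(184.344598) = 13.5774 m/s
V = 13.5774 * 3.6 = 48.9 km/h

48.9


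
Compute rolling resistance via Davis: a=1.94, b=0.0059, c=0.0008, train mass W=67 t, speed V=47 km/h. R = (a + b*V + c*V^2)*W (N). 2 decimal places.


b*V = 0.0059 * 47 = 0.2773
c*V^2 = 0.0008 * 2209 = 1.7672
R_per_t = 1.94 + 0.2773 + 1.7672 = 3.9845 N/t
R_total = 3.9845 * 67 = 266.96 N

266.96


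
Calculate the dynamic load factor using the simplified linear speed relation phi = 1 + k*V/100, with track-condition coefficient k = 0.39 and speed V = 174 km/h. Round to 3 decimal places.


phi = 1 + k * V / 100
phi = 1 + 0.39 * 174 / 100
phi = 1 + 0.6786
phi = 1.679

1.679


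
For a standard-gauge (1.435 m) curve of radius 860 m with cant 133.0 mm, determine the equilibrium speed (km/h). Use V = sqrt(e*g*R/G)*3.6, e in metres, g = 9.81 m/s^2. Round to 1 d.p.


Convert cant: e = 133.0 mm = 0.1330 m
V_ms = sqrt(0.1330 * 9.81 * 860 / 1.435)
V_ms = sqrt(781.92878) = 27.963 m/s
V = 27.963 * 3.6 = 100.7 km/h

100.7


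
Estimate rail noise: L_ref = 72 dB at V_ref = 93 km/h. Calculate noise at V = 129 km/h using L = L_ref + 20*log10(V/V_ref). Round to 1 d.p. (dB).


V/V_ref = 129 / 93 = 1.387097
log10(1.387097) = 0.142107
20 * 0.142107 = 2.8421
L = 72 + 2.8421 = 74.8 dB

74.8


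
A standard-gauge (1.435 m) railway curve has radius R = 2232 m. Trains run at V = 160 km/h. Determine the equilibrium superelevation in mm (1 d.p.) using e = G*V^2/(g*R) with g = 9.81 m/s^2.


Convert speed: V = 160 / 3.6 = 44.4444 m/s
Apply formula: e = 1.435 * 44.4444^2 / (9.81 * 2232)
e = 1.435 * 1975.3086 / 21895.92
e = 0.129456 m = 129.5 mm

129.5


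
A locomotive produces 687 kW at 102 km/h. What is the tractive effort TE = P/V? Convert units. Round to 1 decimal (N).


Convert: P = 687 kW = 687000 W
V = 102 / 3.6 = 28.3333 m/s
TE = 687000 / 28.3333
TE = 24247.1 N

24247.1


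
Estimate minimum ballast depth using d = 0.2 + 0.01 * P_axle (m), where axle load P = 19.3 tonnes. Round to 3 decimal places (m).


d = 0.2 + 0.01 * 19.3
d = 0.2 + 0.193
d = 0.393 m

0.393


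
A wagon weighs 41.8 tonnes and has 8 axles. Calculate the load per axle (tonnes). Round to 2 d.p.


Load per axle = total weight / number of axles
Load = 41.8 / 8
Load = 5.23 tonnes

5.23


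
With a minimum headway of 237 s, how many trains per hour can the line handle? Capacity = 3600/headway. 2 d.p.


Capacity = 3600 / headway
Capacity = 3600 / 237
Capacity = 15.19 trains/hour

15.19


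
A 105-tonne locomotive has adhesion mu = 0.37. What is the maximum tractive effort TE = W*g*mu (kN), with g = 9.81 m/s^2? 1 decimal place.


TE_max = W * g * mu
TE_max = 105 * 9.81 * 0.37
TE_max = 1030.05 * 0.37
TE_max = 381.1 kN

381.1


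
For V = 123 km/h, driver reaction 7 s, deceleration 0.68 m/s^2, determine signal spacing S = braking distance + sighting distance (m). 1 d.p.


V = 123 / 3.6 = 34.1667 m/s
Braking distance = 34.1667^2 / (2*0.68) = 858.3538 m
Sighting distance = 34.1667 * 7 = 239.1667 m
S = 858.3538 + 239.1667 = 1097.5 m

1097.5


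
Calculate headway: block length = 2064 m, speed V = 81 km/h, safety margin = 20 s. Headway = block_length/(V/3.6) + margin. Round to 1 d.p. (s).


V = 81 / 3.6 = 22.5 m/s
Block traversal time = 2064 / 22.5 = 91.7333 s
Headway = 91.7333 + 20
Headway = 111.7 s

111.7


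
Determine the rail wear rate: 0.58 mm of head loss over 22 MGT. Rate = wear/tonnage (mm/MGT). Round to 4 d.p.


Wear rate = total wear / cumulative tonnage
Rate = 0.58 / 22
Rate = 0.0264 mm/MGT

0.0264


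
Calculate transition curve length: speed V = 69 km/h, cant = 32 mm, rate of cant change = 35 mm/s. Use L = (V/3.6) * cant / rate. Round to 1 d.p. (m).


Convert speed: V = 69 / 3.6 = 19.1667 m/s
L = 19.1667 * 32 / 35
L = 613.3333 / 35
L = 17.5 m

17.5


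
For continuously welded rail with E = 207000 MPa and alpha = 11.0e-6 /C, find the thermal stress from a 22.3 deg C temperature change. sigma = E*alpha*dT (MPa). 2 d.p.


sigma = E * alpha * dT
sigma = 207000 * 11.0e-6 * 22.3
sigma = 2.277 * 22.3
sigma = 50.78 MPa

50.78


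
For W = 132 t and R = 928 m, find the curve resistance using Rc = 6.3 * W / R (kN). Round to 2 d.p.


Rc = 6.3 * W / R
Rc = 6.3 * 132 / 928
Rc = 831.6 / 928
Rc = 0.90 kN

0.90


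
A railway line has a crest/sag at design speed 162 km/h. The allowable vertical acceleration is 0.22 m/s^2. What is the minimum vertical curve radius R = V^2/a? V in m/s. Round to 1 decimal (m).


Convert speed: V = 162 / 3.6 = 45.0 m/s
V^2 = 2025.0 m^2/s^2
R_v = 2025.0 / 0.22
R_v = 9204.5 m

9204.5


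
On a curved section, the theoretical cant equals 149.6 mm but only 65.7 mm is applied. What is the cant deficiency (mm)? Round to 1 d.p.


Cant deficiency = equilibrium cant - actual cant
CD = 149.6 - 65.7
CD = 83.9 mm

83.9


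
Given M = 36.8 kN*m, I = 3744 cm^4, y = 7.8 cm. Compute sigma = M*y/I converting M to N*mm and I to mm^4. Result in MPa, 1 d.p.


Convert units:
M = 36.8 kN*m = 36800000 N*mm
y = 7.8 cm = 78 mm
I = 3744 cm^4 = 37440000 mm^4
sigma = 36800000 * 78 / 37440000
sigma = 76.7 MPa

76.7


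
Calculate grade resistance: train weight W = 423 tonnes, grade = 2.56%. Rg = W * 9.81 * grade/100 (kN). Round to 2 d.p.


Rg = W * 9.81 * grade / 100
Rg = 423 * 9.81 * 2.56 / 100
Rg = 4149.63 * 0.0256
Rg = 106.23 kN

106.23


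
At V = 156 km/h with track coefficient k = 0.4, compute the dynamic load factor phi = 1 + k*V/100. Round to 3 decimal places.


phi = 1 + k * V / 100
phi = 1 + 0.4 * 156 / 100
phi = 1 + 0.624
phi = 1.624

1.624


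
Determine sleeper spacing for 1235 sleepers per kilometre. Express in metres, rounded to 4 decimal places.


Spacing = 1000 m / number of sleepers
Spacing = 1000 / 1235
Spacing = 0.8097 m

0.8097


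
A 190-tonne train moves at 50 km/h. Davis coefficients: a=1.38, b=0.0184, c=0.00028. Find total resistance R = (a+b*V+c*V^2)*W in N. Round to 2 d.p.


b*V = 0.0184 * 50 = 0.92
c*V^2 = 0.00028 * 2500 = 0.7
R_per_t = 1.38 + 0.92 + 0.7 = 3.0 N/t
R_total = 3.0 * 190 = 570.00 N

570.00


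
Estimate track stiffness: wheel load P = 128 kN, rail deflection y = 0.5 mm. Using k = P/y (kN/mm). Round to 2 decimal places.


Track stiffness k = P / y
k = 128 / 0.5
k = 256.00 kN/mm

256.00


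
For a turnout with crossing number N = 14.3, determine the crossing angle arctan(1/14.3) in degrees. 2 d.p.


1/N = 1/14.3 = 0.06993
angle = arctan(0.06993) = 0.069816 rad
angle = 0.069816 * 180/pi = 4.00 degrees

4.00


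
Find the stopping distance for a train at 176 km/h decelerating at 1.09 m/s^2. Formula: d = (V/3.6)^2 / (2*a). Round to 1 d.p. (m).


Convert speed: V = 176 / 3.6 = 48.8889 m/s
V^2 = 2390.1235
d = 2390.1235 / (2 * 1.09)
d = 2390.1235 / 2.18
d = 1096.4 m

1096.4


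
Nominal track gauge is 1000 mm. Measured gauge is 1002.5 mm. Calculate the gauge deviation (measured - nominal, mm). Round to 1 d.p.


Deviation = measured - nominal
Deviation = 1002.5 - 1000
Deviation = 2.5 mm

2.5


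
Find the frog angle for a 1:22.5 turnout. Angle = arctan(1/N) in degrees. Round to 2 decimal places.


1/N = 1/22.5 = 0.044444
angle = arctan(0.044444) = 0.044415 rad
angle = 0.044415 * 180/pi = 2.54 degrees

2.54


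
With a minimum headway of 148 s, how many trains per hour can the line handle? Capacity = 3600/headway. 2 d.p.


Capacity = 3600 / headway
Capacity = 3600 / 148
Capacity = 24.32 trains/hour

24.32


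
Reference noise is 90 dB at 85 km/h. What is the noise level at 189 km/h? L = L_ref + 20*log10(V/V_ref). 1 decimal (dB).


V/V_ref = 189 / 85 = 2.223529
log10(2.223529) = 0.347043
20 * 0.347043 = 6.9409
L = 90 + 6.9409 = 96.9 dB

96.9


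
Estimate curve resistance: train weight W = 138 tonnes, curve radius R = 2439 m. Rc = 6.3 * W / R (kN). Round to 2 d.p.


Rc = 6.3 * W / R
Rc = 6.3 * 138 / 2439
Rc = 869.4 / 2439
Rc = 0.36 kN

0.36


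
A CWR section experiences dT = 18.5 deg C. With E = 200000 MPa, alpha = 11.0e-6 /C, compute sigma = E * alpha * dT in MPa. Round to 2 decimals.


sigma = E * alpha * dT
sigma = 200000 * 11.0e-6 * 18.5
sigma = 2.2 * 18.5
sigma = 40.70 MPa

40.70


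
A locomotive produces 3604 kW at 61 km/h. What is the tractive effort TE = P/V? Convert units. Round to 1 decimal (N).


Convert: P = 3604 kW = 3604000 W
V = 61 / 3.6 = 16.9444 m/s
TE = 3604000 / 16.9444
TE = 212695.1 N

212695.1


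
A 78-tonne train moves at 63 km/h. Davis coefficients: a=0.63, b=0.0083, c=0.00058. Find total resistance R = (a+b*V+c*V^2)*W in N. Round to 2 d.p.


b*V = 0.0083 * 63 = 0.5229
c*V^2 = 0.00058 * 3969 = 2.30202
R_per_t = 0.63 + 0.5229 + 2.30202 = 3.45492 N/t
R_total = 3.45492 * 78 = 269.48 N

269.48


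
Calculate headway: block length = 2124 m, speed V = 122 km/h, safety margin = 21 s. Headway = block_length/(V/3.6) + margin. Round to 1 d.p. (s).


V = 122 / 3.6 = 33.8889 m/s
Block traversal time = 2124 / 33.8889 = 62.6754 s
Headway = 62.6754 + 21
Headway = 83.7 s

83.7


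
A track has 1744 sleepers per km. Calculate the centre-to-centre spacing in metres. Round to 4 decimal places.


Spacing = 1000 m / number of sleepers
Spacing = 1000 / 1744
Spacing = 0.5734 m

0.5734


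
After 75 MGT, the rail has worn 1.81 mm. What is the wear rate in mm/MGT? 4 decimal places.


Wear rate = total wear / cumulative tonnage
Rate = 1.81 / 75
Rate = 0.0241 mm/MGT

0.0241


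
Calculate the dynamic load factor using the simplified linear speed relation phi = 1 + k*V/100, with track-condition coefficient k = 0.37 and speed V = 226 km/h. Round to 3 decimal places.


phi = 1 + k * V / 100
phi = 1 + 0.37 * 226 / 100
phi = 1 + 0.8362
phi = 1.836

1.836


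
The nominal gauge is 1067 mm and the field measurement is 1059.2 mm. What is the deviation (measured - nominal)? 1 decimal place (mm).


Deviation = measured - nominal
Deviation = 1059.2 - 1067
Deviation = -7.8 mm

-7.8


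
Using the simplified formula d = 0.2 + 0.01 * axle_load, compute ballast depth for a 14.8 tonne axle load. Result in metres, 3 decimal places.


d = 0.2 + 0.01 * 14.8
d = 0.2 + 0.148
d = 0.348 m

0.348


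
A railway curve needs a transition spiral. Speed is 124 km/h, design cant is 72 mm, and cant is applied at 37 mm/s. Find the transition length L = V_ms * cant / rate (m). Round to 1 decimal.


Convert speed: V = 124 / 3.6 = 34.4444 m/s
L = 34.4444 * 72 / 37
L = 2480.0 / 37
L = 67.0 m

67.0


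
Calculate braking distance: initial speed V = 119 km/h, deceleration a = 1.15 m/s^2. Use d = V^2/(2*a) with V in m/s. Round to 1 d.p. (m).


Convert speed: V = 119 / 3.6 = 33.0556 m/s
V^2 = 1092.6698
d = 1092.6698 / (2 * 1.15)
d = 1092.6698 / 2.3
d = 475.1 m

475.1


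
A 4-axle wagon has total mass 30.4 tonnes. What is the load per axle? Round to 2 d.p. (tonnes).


Load per axle = total weight / number of axles
Load = 30.4 / 4
Load = 7.60 tonnes

7.60


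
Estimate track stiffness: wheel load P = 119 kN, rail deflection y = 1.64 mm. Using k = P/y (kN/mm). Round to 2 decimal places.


Track stiffness k = P / y
k = 119 / 1.64
k = 72.56 kN/mm

72.56


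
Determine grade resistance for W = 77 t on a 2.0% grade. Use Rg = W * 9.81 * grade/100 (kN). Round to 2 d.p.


Rg = W * 9.81 * grade / 100
Rg = 77 * 9.81 * 2.0 / 100
Rg = 755.37 * 0.02
Rg = 15.11 kN

15.11


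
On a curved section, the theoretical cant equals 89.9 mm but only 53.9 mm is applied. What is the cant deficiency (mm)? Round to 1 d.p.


Cant deficiency = equilibrium cant - actual cant
CD = 89.9 - 53.9
CD = 36.0 mm

36.0


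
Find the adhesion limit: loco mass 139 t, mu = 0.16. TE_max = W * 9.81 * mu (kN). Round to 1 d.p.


TE_max = W * g * mu
TE_max = 139 * 9.81 * 0.16
TE_max = 1363.59 * 0.16
TE_max = 218.2 kN

218.2


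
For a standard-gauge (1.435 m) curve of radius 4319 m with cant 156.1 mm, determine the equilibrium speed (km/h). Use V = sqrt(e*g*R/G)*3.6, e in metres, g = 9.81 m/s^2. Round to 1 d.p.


Convert cant: e = 156.1 mm = 0.1561 m
V_ms = sqrt(0.1561 * 9.81 * 4319 / 1.435)
V_ms = sqrt(4608.962912) = 67.8893 m/s
V = 67.8893 * 3.6 = 244.4 km/h

244.4


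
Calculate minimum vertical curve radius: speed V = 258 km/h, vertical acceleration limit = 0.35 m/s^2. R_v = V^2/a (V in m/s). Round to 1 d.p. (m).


Convert speed: V = 258 / 3.6 = 71.6667 m/s
V^2 = 5136.1111 m^2/s^2
R_v = 5136.1111 / 0.35
R_v = 14674.6 m

14674.6


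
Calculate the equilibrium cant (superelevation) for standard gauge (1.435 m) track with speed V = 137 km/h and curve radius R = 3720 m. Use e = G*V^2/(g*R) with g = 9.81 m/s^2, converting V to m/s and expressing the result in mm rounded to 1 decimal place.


Convert speed: V = 137 / 3.6 = 38.0556 m/s
Apply formula: e = 1.435 * 38.0556^2 / (9.81 * 3720)
e = 1.435 * 1448.2253 / 36493.2
e = 0.056948 m = 56.9 mm

56.9


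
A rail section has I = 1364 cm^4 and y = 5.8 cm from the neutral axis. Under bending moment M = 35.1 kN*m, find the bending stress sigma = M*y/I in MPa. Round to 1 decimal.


Convert units:
M = 35.1 kN*m = 35100000 N*mm
y = 5.8 cm = 58 mm
I = 1364 cm^4 = 13640000 mm^4
sigma = 35100000 * 58 / 13640000
sigma = 149.3 MPa

149.3


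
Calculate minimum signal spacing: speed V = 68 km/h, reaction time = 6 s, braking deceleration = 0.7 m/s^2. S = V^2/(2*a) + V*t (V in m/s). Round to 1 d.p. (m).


V = 68 / 3.6 = 18.8889 m/s
Braking distance = 18.8889^2 / (2*0.7) = 254.8501 m
Sighting distance = 18.8889 * 6 = 113.3333 m
S = 254.8501 + 113.3333 = 368.2 m

368.2


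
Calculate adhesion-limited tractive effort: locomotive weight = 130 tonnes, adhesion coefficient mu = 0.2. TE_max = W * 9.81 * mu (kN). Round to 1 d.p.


TE_max = W * g * mu
TE_max = 130 * 9.81 * 0.2
TE_max = 1275.3 * 0.2
TE_max = 255.1 kN

255.1


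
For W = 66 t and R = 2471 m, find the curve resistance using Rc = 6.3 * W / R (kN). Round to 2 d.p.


Rc = 6.3 * W / R
Rc = 6.3 * 66 / 2471
Rc = 415.8 / 2471
Rc = 0.17 kN

0.17


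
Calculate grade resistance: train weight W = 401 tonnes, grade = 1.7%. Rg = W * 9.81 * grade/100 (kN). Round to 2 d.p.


Rg = W * 9.81 * grade / 100
Rg = 401 * 9.81 * 1.7 / 100
Rg = 3933.81 * 0.017
Rg = 66.87 kN

66.87


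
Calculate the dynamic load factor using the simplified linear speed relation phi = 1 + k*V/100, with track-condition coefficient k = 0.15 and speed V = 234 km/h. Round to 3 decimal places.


phi = 1 + k * V / 100
phi = 1 + 0.15 * 234 / 100
phi = 1 + 0.351
phi = 1.351

1.351


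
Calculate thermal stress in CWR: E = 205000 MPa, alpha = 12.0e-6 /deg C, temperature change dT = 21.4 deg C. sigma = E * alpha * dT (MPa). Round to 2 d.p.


sigma = E * alpha * dT
sigma = 205000 * 12.0e-6 * 21.4
sigma = 2.46 * 21.4
sigma = 52.64 MPa

52.64


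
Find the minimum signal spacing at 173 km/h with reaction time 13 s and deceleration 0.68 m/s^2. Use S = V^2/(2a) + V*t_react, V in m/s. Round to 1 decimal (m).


V = 173 / 3.6 = 48.0556 m/s
Braking distance = 48.0556^2 / (2*0.68) = 1698.0415 m
Sighting distance = 48.0556 * 13 = 624.7222 m
S = 1698.0415 + 624.7222 = 2322.8 m

2322.8


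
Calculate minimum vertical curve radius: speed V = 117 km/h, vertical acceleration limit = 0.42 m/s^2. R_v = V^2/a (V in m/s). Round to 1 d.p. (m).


Convert speed: V = 117 / 3.6 = 32.5 m/s
V^2 = 1056.25 m^2/s^2
R_v = 1056.25 / 0.42
R_v = 2514.9 m

2514.9


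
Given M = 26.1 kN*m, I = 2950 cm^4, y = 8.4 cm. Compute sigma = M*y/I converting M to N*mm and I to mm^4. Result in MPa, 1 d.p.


Convert units:
M = 26.1 kN*m = 26100000 N*mm
y = 8.4 cm = 84 mm
I = 2950 cm^4 = 29500000 mm^4
sigma = 26100000 * 84 / 29500000
sigma = 74.3 MPa

74.3


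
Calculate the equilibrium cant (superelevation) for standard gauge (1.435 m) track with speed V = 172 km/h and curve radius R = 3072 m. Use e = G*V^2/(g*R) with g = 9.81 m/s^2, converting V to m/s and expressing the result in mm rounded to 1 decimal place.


Convert speed: V = 172 / 3.6 = 47.7778 m/s
Apply formula: e = 1.435 * 47.7778^2 / (9.81 * 3072)
e = 1.435 * 2282.716 / 30136.32
e = 0.108696 m = 108.7 mm

108.7


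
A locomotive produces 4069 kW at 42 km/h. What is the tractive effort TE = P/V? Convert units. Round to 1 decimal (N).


Convert: P = 4069 kW = 4069000 W
V = 42 / 3.6 = 11.6667 m/s
TE = 4069000 / 11.6667
TE = 348771.4 N

348771.4


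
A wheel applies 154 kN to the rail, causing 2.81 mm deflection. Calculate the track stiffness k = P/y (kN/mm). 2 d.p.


Track stiffness k = P / y
k = 154 / 2.81
k = 54.80 kN/mm

54.80


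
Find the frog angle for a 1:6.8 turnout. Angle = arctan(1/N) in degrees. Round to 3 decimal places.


1/N = 1/6.8 = 0.147059
angle = arctan(0.147059) = 0.146012 rad
angle = 0.146012 * 180/pi = 8.366 degrees

8.366


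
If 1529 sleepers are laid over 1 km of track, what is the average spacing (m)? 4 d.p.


Spacing = 1000 m / number of sleepers
Spacing = 1000 / 1529
Spacing = 0.6540 m

0.6540


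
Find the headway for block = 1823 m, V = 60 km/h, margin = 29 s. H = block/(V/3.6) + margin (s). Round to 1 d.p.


V = 60 / 3.6 = 16.6667 m/s
Block traversal time = 1823 / 16.6667 = 109.38 s
Headway = 109.38 + 29
Headway = 138.4 s

138.4


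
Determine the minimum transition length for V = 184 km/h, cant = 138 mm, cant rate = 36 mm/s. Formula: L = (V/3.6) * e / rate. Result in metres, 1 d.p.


Convert speed: V = 184 / 3.6 = 51.1111 m/s
L = 51.1111 * 138 / 36
L = 7053.3333 / 36
L = 195.9 m

195.9


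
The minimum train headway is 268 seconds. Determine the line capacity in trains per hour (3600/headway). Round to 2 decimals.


Capacity = 3600 / headway
Capacity = 3600 / 268
Capacity = 13.43 trains/hour

13.43


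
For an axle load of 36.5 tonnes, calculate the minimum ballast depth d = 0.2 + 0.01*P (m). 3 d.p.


d = 0.2 + 0.01 * 36.5
d = 0.2 + 0.365
d = 0.565 m

0.565


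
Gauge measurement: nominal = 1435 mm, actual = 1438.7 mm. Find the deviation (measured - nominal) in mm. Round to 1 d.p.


Deviation = measured - nominal
Deviation = 1438.7 - 1435
Deviation = 3.7 mm

3.7


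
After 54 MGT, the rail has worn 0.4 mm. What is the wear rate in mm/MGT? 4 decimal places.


Wear rate = total wear / cumulative tonnage
Rate = 0.4 / 54
Rate = 0.0074 mm/MGT

0.0074


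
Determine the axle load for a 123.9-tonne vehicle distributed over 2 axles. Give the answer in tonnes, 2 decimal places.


Load per axle = total weight / number of axles
Load = 123.9 / 2
Load = 61.95 tonnes

61.95


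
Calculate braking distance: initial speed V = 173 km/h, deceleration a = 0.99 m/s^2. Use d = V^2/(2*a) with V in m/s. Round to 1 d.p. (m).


Convert speed: V = 173 / 3.6 = 48.0556 m/s
V^2 = 2309.3364
d = 2309.3364 / (2 * 0.99)
d = 2309.3364 / 1.98
d = 1166.3 m

1166.3


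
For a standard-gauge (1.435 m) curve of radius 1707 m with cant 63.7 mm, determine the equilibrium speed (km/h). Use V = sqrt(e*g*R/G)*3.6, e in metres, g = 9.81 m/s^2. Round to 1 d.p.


Convert cant: e = 63.7 mm = 0.0637 m
V_ms = sqrt(0.0637 * 9.81 * 1707 / 1.435)
V_ms = sqrt(743.344376) = 27.2643 m/s
V = 27.2643 * 3.6 = 98.2 km/h

98.2


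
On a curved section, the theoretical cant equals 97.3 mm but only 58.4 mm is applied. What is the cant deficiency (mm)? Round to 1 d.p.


Cant deficiency = equilibrium cant - actual cant
CD = 97.3 - 58.4
CD = 38.9 mm

38.9


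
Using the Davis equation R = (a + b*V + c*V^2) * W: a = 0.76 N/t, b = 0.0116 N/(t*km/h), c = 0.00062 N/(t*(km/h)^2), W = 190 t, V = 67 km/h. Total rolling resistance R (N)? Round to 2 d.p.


b*V = 0.0116 * 67 = 0.7772
c*V^2 = 0.00062 * 4489 = 2.78318
R_per_t = 0.76 + 0.7772 + 2.78318 = 4.32038 N/t
R_total = 4.32038 * 190 = 820.87 N

820.87


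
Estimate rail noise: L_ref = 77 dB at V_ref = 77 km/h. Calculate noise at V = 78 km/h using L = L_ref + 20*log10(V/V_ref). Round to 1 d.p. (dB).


V/V_ref = 78 / 77 = 1.012987
log10(1.012987) = 0.005604
20 * 0.005604 = 0.1121
L = 77 + 0.1121 = 77.1 dB

77.1


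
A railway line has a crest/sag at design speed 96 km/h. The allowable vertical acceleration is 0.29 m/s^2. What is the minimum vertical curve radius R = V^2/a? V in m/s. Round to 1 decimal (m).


Convert speed: V = 96 / 3.6 = 26.6667 m/s
V^2 = 711.1111 m^2/s^2
R_v = 711.1111 / 0.29
R_v = 2452.1 m

2452.1


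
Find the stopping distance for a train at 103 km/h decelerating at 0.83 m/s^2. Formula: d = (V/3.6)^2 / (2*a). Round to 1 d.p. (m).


Convert speed: V = 103 / 3.6 = 28.6111 m/s
V^2 = 818.5957
d = 818.5957 / (2 * 0.83)
d = 818.5957 / 1.66
d = 493.1 m

493.1


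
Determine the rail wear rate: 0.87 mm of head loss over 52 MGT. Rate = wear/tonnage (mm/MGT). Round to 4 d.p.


Wear rate = total wear / cumulative tonnage
Rate = 0.87 / 52
Rate = 0.0167 mm/MGT

0.0167


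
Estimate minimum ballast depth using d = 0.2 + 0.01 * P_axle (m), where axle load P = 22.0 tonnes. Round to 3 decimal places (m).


d = 0.2 + 0.01 * 22.0
d = 0.2 + 0.22
d = 0.420 m

0.420


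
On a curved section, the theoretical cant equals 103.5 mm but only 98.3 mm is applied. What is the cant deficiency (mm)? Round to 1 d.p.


Cant deficiency = equilibrium cant - actual cant
CD = 103.5 - 98.3
CD = 5.2 mm

5.2


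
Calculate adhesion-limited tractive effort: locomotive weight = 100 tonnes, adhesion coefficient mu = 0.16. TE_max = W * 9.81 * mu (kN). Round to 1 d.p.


TE_max = W * g * mu
TE_max = 100 * 9.81 * 0.16
TE_max = 981.0 * 0.16
TE_max = 157.0 kN

157.0


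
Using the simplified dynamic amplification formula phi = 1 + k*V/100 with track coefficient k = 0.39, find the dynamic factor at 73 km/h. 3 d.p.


phi = 1 + k * V / 100
phi = 1 + 0.39 * 73 / 100
phi = 1 + 0.2847
phi = 1.285

1.285


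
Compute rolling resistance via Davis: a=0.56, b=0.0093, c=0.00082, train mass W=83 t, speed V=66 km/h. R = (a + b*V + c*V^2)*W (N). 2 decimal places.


b*V = 0.0093 * 66 = 0.6138
c*V^2 = 0.00082 * 4356 = 3.57192
R_per_t = 0.56 + 0.6138 + 3.57192 = 4.74572 N/t
R_total = 4.74572 * 83 = 393.89 N

393.89


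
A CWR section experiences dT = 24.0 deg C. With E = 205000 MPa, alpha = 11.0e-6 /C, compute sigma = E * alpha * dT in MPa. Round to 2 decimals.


sigma = E * alpha * dT
sigma = 205000 * 11.0e-6 * 24.0
sigma = 2.255 * 24.0
sigma = 54.12 MPa

54.12


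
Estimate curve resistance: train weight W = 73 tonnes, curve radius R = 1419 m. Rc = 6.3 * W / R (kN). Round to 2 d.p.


Rc = 6.3 * W / R
Rc = 6.3 * 73 / 1419
Rc = 459.9 / 1419
Rc = 0.32 kN

0.32


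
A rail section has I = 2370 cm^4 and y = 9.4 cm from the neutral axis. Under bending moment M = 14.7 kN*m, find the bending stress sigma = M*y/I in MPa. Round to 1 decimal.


Convert units:
M = 14.7 kN*m = 14700000 N*mm
y = 9.4 cm = 94 mm
I = 2370 cm^4 = 23700000 mm^4
sigma = 14700000 * 94 / 23700000
sigma = 58.3 MPa

58.3


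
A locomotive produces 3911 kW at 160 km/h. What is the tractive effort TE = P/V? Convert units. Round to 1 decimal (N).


Convert: P = 3911 kW = 3911000 W
V = 160 / 3.6 = 44.4444 m/s
TE = 3911000 / 44.4444
TE = 87997.5 N

87997.5


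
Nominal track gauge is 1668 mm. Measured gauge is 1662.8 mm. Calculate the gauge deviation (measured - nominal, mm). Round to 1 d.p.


Deviation = measured - nominal
Deviation = 1662.8 - 1668
Deviation = -5.2 mm

-5.2


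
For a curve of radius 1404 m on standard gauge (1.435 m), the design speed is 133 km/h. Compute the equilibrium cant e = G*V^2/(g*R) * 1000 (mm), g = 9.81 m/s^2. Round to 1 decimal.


Convert speed: V = 133 / 3.6 = 36.9444 m/s
Apply formula: e = 1.435 * 36.9444^2 / (9.81 * 1404)
e = 1.435 * 1364.892 / 13773.24
e = 0.142205 m = 142.2 mm

142.2


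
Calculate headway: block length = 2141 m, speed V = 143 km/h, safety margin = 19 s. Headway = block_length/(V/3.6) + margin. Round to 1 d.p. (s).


V = 143 / 3.6 = 39.7222 m/s
Block traversal time = 2141 / 39.7222 = 53.8993 s
Headway = 53.8993 + 19
Headway = 72.9 s

72.9


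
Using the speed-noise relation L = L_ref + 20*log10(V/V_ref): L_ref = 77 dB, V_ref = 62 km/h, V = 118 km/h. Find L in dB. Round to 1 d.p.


V/V_ref = 118 / 62 = 1.903226
log10(1.903226) = 0.27949
20 * 0.27949 = 5.5898
L = 77 + 5.5898 = 82.6 dB

82.6


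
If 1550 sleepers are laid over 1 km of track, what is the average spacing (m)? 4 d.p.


Spacing = 1000 m / number of sleepers
Spacing = 1000 / 1550
Spacing = 0.6452 m

0.6452
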